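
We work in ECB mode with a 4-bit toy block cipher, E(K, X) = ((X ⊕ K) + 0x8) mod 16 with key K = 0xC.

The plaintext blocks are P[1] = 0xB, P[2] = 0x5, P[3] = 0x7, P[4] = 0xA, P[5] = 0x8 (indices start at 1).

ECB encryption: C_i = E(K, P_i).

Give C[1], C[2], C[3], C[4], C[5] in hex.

C[1]: E(K, 0xB) = 0xF.
C[2]: E(K, 0x5) = 0x1.
C[3]: E(K, 0x7) = 0x3.
C[4]: E(K, 0xA) = 0xE.
C[5]: E(K, 0x8) = 0xC.

C[1] = 0xF, C[2] = 0x1, C[3] = 0x3, C[4] = 0xE, C[5] = 0xC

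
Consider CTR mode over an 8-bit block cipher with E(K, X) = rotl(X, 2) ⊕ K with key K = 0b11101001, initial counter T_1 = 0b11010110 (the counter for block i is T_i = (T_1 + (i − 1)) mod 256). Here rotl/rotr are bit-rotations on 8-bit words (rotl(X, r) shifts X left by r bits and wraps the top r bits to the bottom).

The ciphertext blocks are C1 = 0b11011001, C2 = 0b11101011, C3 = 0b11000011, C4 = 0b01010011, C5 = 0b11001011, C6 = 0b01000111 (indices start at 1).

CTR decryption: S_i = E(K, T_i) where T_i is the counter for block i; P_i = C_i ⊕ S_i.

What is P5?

P5 = 0b01001001

P5: T = 0b11011010, S = E(K, T) = 0b10000010; 0b11001011 ⊕ 0b10000010 = 0b01001001.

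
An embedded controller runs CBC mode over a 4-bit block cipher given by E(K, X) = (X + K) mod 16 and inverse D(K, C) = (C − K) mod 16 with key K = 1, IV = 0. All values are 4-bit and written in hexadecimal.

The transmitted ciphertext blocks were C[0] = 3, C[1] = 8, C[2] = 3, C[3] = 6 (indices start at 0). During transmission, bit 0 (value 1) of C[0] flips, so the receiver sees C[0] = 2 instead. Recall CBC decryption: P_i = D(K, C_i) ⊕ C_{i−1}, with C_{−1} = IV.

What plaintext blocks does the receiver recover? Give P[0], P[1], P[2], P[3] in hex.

Only C[0] changed, to 2. In CBC, a change in C_i garbles P_i and flips the same bit in P_{i+1}. Decrypting the received ciphertext:
P[0]: D(K, 2) = 1; 1 ⊕ 0 = 1.
P[1]: D(K, 8) = 7; 7 ⊕ 2 = 5.
P[2]: D(K, 3) = 2; 2 ⊕ 8 = A.
P[3]: D(K, 6) = 5; 5 ⊕ 3 = 6.
Blocks that differ from the original plaintext: P[0], P[1].

P[0] = 1, P[1] = 5, P[2] = A, P[3] = 6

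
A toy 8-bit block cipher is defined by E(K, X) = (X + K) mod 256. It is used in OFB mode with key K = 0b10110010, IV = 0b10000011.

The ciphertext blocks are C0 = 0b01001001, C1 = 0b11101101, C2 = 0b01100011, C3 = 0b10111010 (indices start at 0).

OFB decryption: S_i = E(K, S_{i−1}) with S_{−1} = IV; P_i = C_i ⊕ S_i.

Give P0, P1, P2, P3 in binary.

P0: S = E(K, 0b10000011) = 0b00110101; 0b01001001 ⊕ 0b00110101 = 0b01111100.
P1: S = E(K, 0b00110101) = 0b11100111; 0b11101101 ⊕ 0b11100111 = 0b00001010.
P2: S = E(K, 0b11100111) = 0b10011001; 0b01100011 ⊕ 0b10011001 = 0b11111010.
P3: S = E(K, 0b10011001) = 0b01001011; 0b10111010 ⊕ 0b01001011 = 0b11110001.

P0 = 0b01111100, P1 = 0b00001010, P2 = 0b11111010, P3 = 0b11110001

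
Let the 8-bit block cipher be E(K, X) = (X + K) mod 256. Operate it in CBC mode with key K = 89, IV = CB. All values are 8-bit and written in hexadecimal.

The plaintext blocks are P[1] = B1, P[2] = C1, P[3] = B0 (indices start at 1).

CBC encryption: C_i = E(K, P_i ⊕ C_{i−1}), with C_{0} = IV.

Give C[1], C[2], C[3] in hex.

C[1]: P[1] ⊕ CB = 7A; E(K, 7A) = 03.
C[2]: P[2] ⊕ 03 = C2; E(K, C2) = 4B.
C[3]: P[3] ⊕ 4B = FB; E(K, FB) = 84.

C[1] = 03, C[2] = 4B, C[3] = 84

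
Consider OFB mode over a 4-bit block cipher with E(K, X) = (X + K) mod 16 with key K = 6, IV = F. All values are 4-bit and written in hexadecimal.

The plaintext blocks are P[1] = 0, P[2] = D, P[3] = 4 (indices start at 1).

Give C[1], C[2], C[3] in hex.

OFB encryption: S_i = E(K, S_{i−1}) with S_{0} = IV; C_i = P_i ⊕ S_i.
C[1]: S = E(K, F) = 5; 0 ⊕ 5 = 5.
C[2]: S = E(K, 5) = B; D ⊕ B = 6.
C[3]: S = E(K, B) = 1; 4 ⊕ 1 = 5.

C[1] = 5, C[2] = 6, C[3] = 5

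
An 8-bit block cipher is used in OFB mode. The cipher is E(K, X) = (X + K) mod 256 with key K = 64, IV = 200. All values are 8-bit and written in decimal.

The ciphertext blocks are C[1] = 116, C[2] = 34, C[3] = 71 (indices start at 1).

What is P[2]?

OFB decryption: S_i = E(K, S_{i−1}) with S_{0} = IV; P_i = C_i ⊕ S_i.
P[1]: S = E(K, 200) = 8; 116 ⊕ 8 = 124.
P[2]: S = E(K, 8) = 72; 34 ⊕ 72 = 106.

P[2] = 106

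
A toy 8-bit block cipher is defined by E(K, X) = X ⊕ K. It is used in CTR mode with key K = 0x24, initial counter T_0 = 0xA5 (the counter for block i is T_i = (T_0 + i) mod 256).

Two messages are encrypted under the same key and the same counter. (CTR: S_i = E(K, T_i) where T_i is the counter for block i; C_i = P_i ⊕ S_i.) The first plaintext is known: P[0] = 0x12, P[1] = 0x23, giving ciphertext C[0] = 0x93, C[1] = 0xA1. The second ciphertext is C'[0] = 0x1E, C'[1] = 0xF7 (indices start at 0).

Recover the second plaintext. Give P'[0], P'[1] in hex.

P'[0] = 0x9F, P'[1] = 0x75

In CTR with a reused counter, both messages share the same keystream S_i, so C_i ⊕ C'_i = P_i ⊕ P'_i and thus P'_i = P_i ⊕ C_i ⊕ C'_i.
P'[0]: 0x12 ⊕ 0x93 ⊕ 0x1E = 0x9F.
P'[1]: 0x23 ⊕ 0xA1 ⊕ 0xF7 = 0x75.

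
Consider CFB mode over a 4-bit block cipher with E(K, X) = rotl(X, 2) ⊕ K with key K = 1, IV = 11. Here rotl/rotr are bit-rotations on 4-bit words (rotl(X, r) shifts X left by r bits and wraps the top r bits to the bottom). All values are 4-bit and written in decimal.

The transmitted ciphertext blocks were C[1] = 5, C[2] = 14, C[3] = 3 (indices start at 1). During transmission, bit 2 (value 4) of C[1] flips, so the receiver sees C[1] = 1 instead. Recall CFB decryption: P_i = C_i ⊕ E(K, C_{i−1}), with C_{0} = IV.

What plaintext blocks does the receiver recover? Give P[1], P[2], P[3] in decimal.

P[1] = 14, P[2] = 11, P[3] = 9

Only C[1] changed, to 1. In CFB, a change in C_i flips the same bit in P_i and garbles P_{i+1}. Decrypting the received ciphertext:
P[1]: E(K, 11) = 15; 1 ⊕ 15 = 14.
P[2]: E(K, 1) = 5; 14 ⊕ 5 = 11.
P[3]: E(K, 14) = 10; 3 ⊕ 10 = 9.
Blocks that differ from the original plaintext: P[1], P[2].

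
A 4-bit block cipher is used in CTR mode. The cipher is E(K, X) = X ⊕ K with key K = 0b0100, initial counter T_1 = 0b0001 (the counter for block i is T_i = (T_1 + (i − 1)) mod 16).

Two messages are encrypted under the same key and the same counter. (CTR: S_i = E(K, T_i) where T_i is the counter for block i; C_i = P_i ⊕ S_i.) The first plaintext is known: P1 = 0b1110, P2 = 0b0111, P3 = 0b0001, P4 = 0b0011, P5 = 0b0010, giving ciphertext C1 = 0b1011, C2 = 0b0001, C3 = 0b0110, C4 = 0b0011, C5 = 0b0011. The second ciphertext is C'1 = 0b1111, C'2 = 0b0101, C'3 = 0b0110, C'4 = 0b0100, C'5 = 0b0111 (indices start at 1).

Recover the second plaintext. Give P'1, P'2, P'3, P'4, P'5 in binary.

P'1 = 0b1010, P'2 = 0b0011, P'3 = 0b0001, P'4 = 0b0100, P'5 = 0b0110

In CTR with a reused counter, both messages share the same keystream S_i, so C_i ⊕ C'_i = P_i ⊕ P'_i and thus P'_i = P_i ⊕ C_i ⊕ C'_i.
P'1: 0b1110 ⊕ 0b1011 ⊕ 0b1111 = 0b1010.
P'2: 0b0111 ⊕ 0b0001 ⊕ 0b0101 = 0b0011.
P'3: 0b0001 ⊕ 0b0110 ⊕ 0b0110 = 0b0001.
P'4: 0b0011 ⊕ 0b0011 ⊕ 0b0100 = 0b0100.
P'5: 0b0010 ⊕ 0b0011 ⊕ 0b0111 = 0b0110.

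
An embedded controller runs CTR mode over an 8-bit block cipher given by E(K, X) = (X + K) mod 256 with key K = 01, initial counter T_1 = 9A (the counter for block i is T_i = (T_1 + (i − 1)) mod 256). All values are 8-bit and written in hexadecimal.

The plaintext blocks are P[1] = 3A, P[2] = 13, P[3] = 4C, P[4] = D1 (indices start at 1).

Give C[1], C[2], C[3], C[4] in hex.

C[1] = A1, C[2] = 8F, C[3] = D1, C[4] = 4F

CTR encryption: S_i = E(K, T_i) where T_i is the counter for block i; C_i = P_i ⊕ S_i.
C[1]: T = 9A, S = E(K, T) = 9B; 3A ⊕ 9B = A1.
C[2]: T = 9B, S = E(K, T) = 9C; 13 ⊕ 9C = 8F.
C[3]: T = 9C, S = E(K, T) = 9D; 4C ⊕ 9D = D1.
C[4]: T = 9D, S = E(K, T) = 9E; D1 ⊕ 9E = 4F.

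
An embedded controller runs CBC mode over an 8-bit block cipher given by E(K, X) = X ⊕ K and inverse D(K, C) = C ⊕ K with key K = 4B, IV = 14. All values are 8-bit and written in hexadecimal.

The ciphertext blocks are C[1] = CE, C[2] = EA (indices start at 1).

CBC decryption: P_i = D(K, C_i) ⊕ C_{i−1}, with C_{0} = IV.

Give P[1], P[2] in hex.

P[1] = 91, P[2] = 6F

P[1]: D(K, CE) = 85; 85 ⊕ 14 = 91.
P[2]: D(K, EA) = A1; A1 ⊕ CE = 6F.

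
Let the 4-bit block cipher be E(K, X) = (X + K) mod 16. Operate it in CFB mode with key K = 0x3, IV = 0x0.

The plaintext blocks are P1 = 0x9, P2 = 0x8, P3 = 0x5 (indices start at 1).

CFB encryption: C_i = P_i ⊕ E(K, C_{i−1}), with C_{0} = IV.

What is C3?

C1: E(K, 0x0) = 0x3; 0x9 ⊕ 0x3 = 0xA.
C2: E(K, 0xA) = 0xD; 0x8 ⊕ 0xD = 0x5.
C3: E(K, 0x5) = 0x8; 0x5 ⊕ 0x8 = 0xD.

C3 = 0xD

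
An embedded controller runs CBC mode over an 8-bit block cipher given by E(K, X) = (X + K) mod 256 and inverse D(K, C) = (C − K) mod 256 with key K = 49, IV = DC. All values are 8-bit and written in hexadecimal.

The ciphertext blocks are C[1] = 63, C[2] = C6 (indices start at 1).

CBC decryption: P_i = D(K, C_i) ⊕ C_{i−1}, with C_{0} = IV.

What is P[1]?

P[1] = C6

P[1]: D(K, 63) = 1A; 1A ⊕ DC = C6.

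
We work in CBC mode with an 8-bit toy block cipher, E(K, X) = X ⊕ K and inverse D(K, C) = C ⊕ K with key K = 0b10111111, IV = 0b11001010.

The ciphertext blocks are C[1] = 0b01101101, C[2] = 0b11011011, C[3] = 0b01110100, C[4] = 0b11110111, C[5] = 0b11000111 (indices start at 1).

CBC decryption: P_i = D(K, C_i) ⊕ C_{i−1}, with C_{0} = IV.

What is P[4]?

P[4] = 0b00111100

P[4]: D(K, 0b11110111) = 0b01001000; 0b01001000 ⊕ 0b01110100 = 0b00111100.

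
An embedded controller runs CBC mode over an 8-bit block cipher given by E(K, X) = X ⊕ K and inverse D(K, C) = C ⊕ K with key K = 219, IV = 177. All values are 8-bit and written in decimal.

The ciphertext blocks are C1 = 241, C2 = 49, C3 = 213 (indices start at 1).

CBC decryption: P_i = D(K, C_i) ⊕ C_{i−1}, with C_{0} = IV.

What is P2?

P2 = 27

P2: D(K, 49) = 234; 234 ⊕ 241 = 27.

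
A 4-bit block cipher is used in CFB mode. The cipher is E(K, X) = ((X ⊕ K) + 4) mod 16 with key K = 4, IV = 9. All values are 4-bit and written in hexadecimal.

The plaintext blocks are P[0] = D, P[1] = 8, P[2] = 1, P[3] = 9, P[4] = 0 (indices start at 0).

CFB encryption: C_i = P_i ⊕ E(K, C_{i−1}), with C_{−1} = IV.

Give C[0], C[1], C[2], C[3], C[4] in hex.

C[0] = C, C[1] = 4, C[2] = 5, C[3] = C, C[4] = C

C[0]: E(K, 9) = 1; D ⊕ 1 = C.
C[1]: E(K, C) = C; 8 ⊕ C = 4.
C[2]: E(K, 4) = 4; 1 ⊕ 4 = 5.
C[3]: E(K, 5) = 5; 9 ⊕ 5 = C.
C[4]: E(K, C) = C; 0 ⊕ C = C.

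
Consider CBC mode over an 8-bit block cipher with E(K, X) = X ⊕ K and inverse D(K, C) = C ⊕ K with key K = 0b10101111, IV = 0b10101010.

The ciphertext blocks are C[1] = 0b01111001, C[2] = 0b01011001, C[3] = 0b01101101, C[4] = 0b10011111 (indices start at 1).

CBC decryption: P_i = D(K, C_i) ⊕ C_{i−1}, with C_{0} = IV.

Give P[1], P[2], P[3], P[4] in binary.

P[1]: D(K, 0b01111001) = 0b11010110; 0b11010110 ⊕ 0b10101010 = 0b01111100.
P[2]: D(K, 0b01011001) = 0b11110110; 0b11110110 ⊕ 0b01111001 = 0b10001111.
P[3]: D(K, 0b01101101) = 0b11000010; 0b11000010 ⊕ 0b01011001 = 0b10011011.
P[4]: D(K, 0b10011111) = 0b00110000; 0b00110000 ⊕ 0b01101101 = 0b01011101.

P[1] = 0b01111100, P[2] = 0b10001111, P[3] = 0b10011011, P[4] = 0b01011101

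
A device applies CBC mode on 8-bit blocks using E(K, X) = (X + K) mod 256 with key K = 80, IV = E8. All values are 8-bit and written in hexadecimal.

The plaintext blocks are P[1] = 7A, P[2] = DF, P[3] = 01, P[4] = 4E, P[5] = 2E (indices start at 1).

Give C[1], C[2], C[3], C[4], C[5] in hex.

C[1] = 12, C[2] = 4D, C[3] = CC, C[4] = 02, C[5] = AC

CBC encryption: C_i = E(K, P_i ⊕ C_{i−1}), with C_{0} = IV.
C[1]: P[1] ⊕ E8 = 92; E(K, 92) = 12.
C[2]: P[2] ⊕ 12 = CD; E(K, CD) = 4D.
C[3]: P[3] ⊕ 4D = 4C; E(K, 4C) = CC.
C[4]: P[4] ⊕ CC = 82; E(K, 82) = 02.
C[5]: P[5] ⊕ 02 = 2C; E(K, 2C) = AC.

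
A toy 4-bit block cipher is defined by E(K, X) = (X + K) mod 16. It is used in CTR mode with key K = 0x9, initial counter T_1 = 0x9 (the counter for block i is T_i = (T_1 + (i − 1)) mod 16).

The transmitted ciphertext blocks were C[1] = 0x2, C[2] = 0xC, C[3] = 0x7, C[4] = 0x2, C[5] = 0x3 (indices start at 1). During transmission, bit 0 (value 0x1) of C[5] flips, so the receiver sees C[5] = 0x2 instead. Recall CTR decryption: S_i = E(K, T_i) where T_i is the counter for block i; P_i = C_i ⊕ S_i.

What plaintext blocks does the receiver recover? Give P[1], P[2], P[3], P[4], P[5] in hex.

P[1] = 0x0, P[2] = 0xF, P[3] = 0x3, P[4] = 0x7, P[5] = 0x4

Only C[5] changed, to 0x2. In CTR, a change in C_i flips the same bit in P_i only; the keystream is unaffected. Decrypting the received ciphertext:
P[1]: T = 0x9, S = E(K, T) = 0x2; 0x2 ⊕ 0x2 = 0x0.
P[2]: T = 0xA, S = E(K, T) = 0x3; 0xC ⊕ 0x3 = 0xF.
P[3]: T = 0xB, S = E(K, T) = 0x4; 0x7 ⊕ 0x4 = 0x3.
P[4]: T = 0xC, S = E(K, T) = 0x5; 0x2 ⊕ 0x5 = 0x7.
P[5]: T = 0xD, S = E(K, T) = 0x6; 0x2 ⊕ 0x6 = 0x4.
Blocks that differ from the original plaintext: P[5].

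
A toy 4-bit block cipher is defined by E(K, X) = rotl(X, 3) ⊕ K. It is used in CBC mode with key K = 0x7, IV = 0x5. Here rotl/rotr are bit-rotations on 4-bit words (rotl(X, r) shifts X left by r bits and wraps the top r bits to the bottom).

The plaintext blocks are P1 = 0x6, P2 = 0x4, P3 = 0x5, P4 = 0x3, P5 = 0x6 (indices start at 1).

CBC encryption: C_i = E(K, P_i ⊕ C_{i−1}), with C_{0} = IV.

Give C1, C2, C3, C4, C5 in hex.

C1: P1 ⊕ 0x5 = 0x3; E(K, 0x3) = 0xE.
C2: P2 ⊕ 0xE = 0xA; E(K, 0xA) = 0x2.
C3: P3 ⊕ 0x2 = 0x7; E(K, 0x7) = 0xC.
C4: P4 ⊕ 0xC = 0xF; E(K, 0xF) = 0x8.
C5: P5 ⊕ 0x8 = 0xE; E(K, 0xE) = 0x0.

C1 = 0xE, C2 = 0x2, C3 = 0xC, C4 = 0x8, C5 = 0x0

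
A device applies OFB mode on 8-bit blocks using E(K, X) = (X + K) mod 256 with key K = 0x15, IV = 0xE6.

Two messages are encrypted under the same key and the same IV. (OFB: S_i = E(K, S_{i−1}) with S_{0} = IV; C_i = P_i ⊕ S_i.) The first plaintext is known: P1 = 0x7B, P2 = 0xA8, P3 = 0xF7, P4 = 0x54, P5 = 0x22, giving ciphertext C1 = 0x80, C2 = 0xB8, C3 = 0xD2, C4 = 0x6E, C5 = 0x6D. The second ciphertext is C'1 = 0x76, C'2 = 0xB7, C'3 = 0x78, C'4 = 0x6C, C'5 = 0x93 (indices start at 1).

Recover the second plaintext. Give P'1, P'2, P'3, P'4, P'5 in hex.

In OFB with a reused IV, both messages share the same keystream S_i, so C_i ⊕ C'_i = P_i ⊕ P'_i and thus P'_i = P_i ⊕ C_i ⊕ C'_i.
P'1: 0x7B ⊕ 0x80 ⊕ 0x76 = 0x8D.
P'2: 0xA8 ⊕ 0xB8 ⊕ 0xB7 = 0xA7.
P'3: 0xF7 ⊕ 0xD2 ⊕ 0x78 = 0x5D.
P'4: 0x54 ⊕ 0x6E ⊕ 0x6C = 0x56.
P'5: 0x22 ⊕ 0x6D ⊕ 0x93 = 0xDC.

P'1 = 0x8D, P'2 = 0xA7, P'3 = 0x5D, P'4 = 0x56, P'5 = 0xDC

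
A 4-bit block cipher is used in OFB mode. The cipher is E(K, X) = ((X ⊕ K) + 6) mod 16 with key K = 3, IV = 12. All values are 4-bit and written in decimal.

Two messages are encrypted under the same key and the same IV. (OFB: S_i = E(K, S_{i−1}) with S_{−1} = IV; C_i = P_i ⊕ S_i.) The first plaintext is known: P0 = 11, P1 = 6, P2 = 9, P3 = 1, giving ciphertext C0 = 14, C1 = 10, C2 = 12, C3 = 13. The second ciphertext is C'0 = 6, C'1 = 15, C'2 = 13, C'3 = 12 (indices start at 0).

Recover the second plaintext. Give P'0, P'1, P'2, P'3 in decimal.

In OFB with a reused IV, both messages share the same keystream S_i, so C_i ⊕ C'_i = P_i ⊕ P'_i and thus P'_i = P_i ⊕ C_i ⊕ C'_i.
P'0: 11 ⊕ 14 ⊕ 6 = 3.
P'1: 6 ⊕ 10 ⊕ 15 = 3.
P'2: 9 ⊕ 12 ⊕ 13 = 8.
P'3: 1 ⊕ 13 ⊕ 12 = 0.

P'0 = 3, P'1 = 3, P'2 = 8, P'3 = 0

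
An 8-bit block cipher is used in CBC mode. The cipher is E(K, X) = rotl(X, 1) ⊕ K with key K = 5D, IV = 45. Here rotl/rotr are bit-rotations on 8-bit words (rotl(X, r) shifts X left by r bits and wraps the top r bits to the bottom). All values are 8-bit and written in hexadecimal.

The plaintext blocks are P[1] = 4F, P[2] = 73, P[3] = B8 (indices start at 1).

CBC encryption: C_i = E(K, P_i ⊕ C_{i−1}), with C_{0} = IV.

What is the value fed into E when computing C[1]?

0A

C[1]: P[1] ⊕ 45 = 0A; E(K, 0A) = 49.
So the input to E for block [1] is 0A.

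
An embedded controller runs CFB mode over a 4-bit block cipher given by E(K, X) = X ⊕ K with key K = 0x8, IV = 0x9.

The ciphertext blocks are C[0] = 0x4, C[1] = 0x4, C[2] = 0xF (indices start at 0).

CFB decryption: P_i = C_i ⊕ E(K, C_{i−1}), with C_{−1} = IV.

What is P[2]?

P[2] = 0x3

P[2]: E(K, 0x4) = 0xC; 0xF ⊕ 0xC = 0x3.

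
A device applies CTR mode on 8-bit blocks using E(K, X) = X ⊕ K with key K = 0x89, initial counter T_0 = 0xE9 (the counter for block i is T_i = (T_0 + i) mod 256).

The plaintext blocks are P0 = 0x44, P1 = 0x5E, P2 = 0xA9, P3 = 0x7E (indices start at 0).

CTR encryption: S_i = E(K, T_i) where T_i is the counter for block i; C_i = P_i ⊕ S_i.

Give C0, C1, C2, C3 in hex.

C0 = 0x24, C1 = 0x3D, C2 = 0xCB, C3 = 0x1B

C0: T = 0xE9, S = E(K, T) = 0x60; 0x44 ⊕ 0x60 = 0x24.
C1: T = 0xEA, S = E(K, T) = 0x63; 0x5E ⊕ 0x63 = 0x3D.
C2: T = 0xEB, S = E(K, T) = 0x62; 0xA9 ⊕ 0x62 = 0xCB.
C3: T = 0xEC, S = E(K, T) = 0x65; 0x7E ⊕ 0x65 = 0x1B.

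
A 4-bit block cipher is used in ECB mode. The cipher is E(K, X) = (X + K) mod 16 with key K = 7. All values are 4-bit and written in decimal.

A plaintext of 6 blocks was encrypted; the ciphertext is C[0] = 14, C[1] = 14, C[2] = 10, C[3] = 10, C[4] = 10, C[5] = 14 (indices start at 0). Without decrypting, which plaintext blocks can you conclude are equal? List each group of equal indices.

ECB encrypts each block independently with the same key, so equal ciphertext blocks imply equal plaintext blocks.
C[0] = C[1] = C[5] = 14, so P[0] = P[1] = P[5].
C[2] = C[3] = C[4] = 10, so P[2] = P[3] = P[4].

P[0] = P[1] = P[5]; P[2] = P[3] = P[4]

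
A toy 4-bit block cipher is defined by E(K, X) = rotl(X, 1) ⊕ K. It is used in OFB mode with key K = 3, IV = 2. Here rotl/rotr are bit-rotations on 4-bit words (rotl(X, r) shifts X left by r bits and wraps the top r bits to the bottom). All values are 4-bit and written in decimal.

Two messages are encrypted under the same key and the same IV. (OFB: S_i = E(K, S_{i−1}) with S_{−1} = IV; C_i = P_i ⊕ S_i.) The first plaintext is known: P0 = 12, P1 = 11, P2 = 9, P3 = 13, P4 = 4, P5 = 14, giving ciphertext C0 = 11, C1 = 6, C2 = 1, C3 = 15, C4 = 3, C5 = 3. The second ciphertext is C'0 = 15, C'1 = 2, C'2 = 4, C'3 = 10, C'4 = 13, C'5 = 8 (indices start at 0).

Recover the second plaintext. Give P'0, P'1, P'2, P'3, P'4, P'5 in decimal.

P'0 = 8, P'1 = 15, P'2 = 12, P'3 = 8, P'4 = 10, P'5 = 5

In OFB with a reused IV, both messages share the same keystream S_i, so C_i ⊕ C'_i = P_i ⊕ P'_i and thus P'_i = P_i ⊕ C_i ⊕ C'_i.
P'0: 12 ⊕ 11 ⊕ 15 = 8.
P'1: 11 ⊕ 6 ⊕ 2 = 15.
P'2: 9 ⊕ 1 ⊕ 4 = 12.
P'3: 13 ⊕ 15 ⊕ 10 = 8.
P'4: 4 ⊕ 3 ⊕ 13 = 10.
P'5: 14 ⊕ 3 ⊕ 8 = 5.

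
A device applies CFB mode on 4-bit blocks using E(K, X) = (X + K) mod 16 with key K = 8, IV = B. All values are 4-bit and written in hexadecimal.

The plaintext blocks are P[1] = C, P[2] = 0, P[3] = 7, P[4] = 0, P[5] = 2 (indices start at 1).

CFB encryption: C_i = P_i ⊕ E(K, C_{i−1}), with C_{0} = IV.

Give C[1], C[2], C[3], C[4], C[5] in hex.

C[1] = F, C[2] = 7, C[3] = 8, C[4] = 0, C[5] = A

C[1]: E(K, B) = 3; C ⊕ 3 = F.
C[2]: E(K, F) = 7; 0 ⊕ 7 = 7.
C[3]: E(K, 7) = F; 7 ⊕ F = 8.
C[4]: E(K, 8) = 0; 0 ⊕ 0 = 0.
C[5]: E(K, 0) = 8; 2 ⊕ 8 = A.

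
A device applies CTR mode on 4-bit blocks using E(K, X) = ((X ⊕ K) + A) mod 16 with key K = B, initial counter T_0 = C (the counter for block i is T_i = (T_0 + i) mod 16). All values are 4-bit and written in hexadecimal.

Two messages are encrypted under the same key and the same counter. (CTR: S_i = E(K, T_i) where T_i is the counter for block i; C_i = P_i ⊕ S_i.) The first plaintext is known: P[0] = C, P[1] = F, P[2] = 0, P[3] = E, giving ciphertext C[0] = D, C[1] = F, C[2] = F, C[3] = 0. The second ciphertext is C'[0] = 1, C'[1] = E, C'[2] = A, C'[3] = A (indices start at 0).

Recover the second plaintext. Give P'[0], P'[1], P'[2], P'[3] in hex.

In CTR with a reused counter, both messages share the same keystream S_i, so C_i ⊕ C'_i = P_i ⊕ P'_i and thus P'_i = P_i ⊕ C_i ⊕ C'_i.
P'[0]: C ⊕ D ⊕ 1 = 0.
P'[1]: F ⊕ F ⊕ E = E.
P'[2]: 0 ⊕ F ⊕ A = 5.
P'[3]: E ⊕ 0 ⊕ A = 4.

P'[0] = 0, P'[1] = E, P'[2] = 5, P'[3] = 4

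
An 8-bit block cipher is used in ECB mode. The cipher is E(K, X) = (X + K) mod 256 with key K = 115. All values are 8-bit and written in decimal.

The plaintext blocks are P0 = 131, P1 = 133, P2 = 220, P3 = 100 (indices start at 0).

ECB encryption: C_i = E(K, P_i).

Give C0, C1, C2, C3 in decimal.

C0: E(K, 131) = 246.
C1: E(K, 133) = 248.
C2: E(K, 220) = 79.
C3: E(K, 100) = 215.

C0 = 246, C1 = 248, C2 = 79, C3 = 215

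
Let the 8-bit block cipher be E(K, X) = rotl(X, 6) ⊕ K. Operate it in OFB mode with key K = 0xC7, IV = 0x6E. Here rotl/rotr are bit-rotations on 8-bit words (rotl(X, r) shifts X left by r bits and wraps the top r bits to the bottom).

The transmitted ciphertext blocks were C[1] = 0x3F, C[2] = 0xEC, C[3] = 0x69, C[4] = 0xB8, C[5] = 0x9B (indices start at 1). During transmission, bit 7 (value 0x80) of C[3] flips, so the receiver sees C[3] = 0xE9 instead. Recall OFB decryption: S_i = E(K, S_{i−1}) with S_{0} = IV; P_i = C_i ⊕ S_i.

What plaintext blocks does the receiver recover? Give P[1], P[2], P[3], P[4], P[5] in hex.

P[1] = 0x63, P[2] = 0x3C, P[3] = 0x1A, P[4] = 0x83, P[5] = 0x92

Only C[3] changed, to 0xE9. In OFB, a change in C_i flips the same bit in P_i only; the keystream is unaffected. Decrypting the received ciphertext:
P[1]: S = E(K, 0x6E) = 0x5C; 0x3F ⊕ 0x5C = 0x63.
P[2]: S = E(K, 0x5C) = 0xD0; 0xEC ⊕ 0xD0 = 0x3C.
P[3]: S = E(K, 0xD0) = 0xF3; 0xE9 ⊕ 0xF3 = 0x1A.
P[4]: S = E(K, 0xF3) = 0x3B; 0xB8 ⊕ 0x3B = 0x83.
P[5]: S = E(K, 0x3B) = 0x09; 0x9B ⊕ 0x09 = 0x92.
Blocks that differ from the original plaintext: P[3].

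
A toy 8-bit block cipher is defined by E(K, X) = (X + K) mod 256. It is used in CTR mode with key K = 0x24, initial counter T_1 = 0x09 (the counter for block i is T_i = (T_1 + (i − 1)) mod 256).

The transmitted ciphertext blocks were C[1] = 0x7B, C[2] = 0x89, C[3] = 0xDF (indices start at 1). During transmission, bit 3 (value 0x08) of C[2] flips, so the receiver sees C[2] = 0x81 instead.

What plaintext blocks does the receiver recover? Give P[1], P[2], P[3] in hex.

CTR decryption: S_i = E(K, T_i) where T_i is the counter for block i; P_i = C_i ⊕ S_i.
Only C[2] changed, to 0x81. In CTR, a change in C_i flips the same bit in P_i only; the keystream is unaffected. Decrypting the received ciphertext:
P[1]: T = 0x09, S = E(K, T) = 0x2D; 0x7B ⊕ 0x2D = 0x56.
P[2]: T = 0x0A, S = E(K, T) = 0x2E; 0x81 ⊕ 0x2E = 0xAF.
P[3]: T = 0x0B, S = E(K, T) = 0x2F; 0xDF ⊕ 0x2F = 0xF0.
Blocks that differ from the original plaintext: P[2].

P[1] = 0x56, P[2] = 0xAF, P[3] = 0xF0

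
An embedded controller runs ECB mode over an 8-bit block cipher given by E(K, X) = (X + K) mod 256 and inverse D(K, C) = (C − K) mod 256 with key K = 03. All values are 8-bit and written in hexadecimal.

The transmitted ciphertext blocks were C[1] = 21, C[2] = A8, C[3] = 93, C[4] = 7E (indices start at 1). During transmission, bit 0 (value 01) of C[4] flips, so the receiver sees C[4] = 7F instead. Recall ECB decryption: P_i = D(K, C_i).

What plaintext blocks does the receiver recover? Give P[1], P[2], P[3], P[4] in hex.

Only C[4] changed, to 7F. In ECB, a change in C_i affects only P_i. Decrypting the received ciphertext:
P[1]: D(K, 21) = 1E.
P[2]: D(K, A8) = A5.
P[3]: D(K, 93) = 90.
P[4]: D(K, 7F) = 7C.
Blocks that differ from the original plaintext: P[4].

P[1] = 1E, P[2] = A5, P[3] = 90, P[4] = 7C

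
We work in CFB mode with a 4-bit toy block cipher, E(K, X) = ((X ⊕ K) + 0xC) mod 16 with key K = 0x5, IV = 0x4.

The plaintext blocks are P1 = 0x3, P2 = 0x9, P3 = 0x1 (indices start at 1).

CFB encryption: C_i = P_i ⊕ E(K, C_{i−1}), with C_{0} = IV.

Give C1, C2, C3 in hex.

C1 = 0xE, C2 = 0xE, C3 = 0x6

C1: E(K, 0x4) = 0xD; 0x3 ⊕ 0xD = 0xE.
C2: E(K, 0xE) = 0x7; 0x9 ⊕ 0x7 = 0xE.
C3: E(K, 0xE) = 0x7; 0x1 ⊕ 0x7 = 0x6.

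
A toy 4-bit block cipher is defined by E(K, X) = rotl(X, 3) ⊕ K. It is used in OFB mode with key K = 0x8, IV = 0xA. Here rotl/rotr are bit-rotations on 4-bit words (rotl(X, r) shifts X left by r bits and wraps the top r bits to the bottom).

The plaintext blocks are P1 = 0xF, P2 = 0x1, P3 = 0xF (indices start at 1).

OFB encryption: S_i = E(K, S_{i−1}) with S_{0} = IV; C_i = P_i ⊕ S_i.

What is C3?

C1: S = E(K, 0xA) = 0xD; 0xF ⊕ 0xD = 0x2.
C2: S = E(K, 0xD) = 0x6; 0x1 ⊕ 0x6 = 0x7.
C3: S = E(K, 0x6) = 0xB; 0xF ⊕ 0xB = 0x4.

C3 = 0x4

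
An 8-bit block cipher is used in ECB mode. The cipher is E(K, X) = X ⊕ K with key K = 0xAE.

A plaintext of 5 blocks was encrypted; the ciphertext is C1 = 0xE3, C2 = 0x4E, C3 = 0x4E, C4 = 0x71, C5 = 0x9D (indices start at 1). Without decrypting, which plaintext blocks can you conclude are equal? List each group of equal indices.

ECB encrypts each block independently with the same key, so equal ciphertext blocks imply equal plaintext blocks.
C2 = C3 = 0x4E, so P2 = P3.

P2 = P3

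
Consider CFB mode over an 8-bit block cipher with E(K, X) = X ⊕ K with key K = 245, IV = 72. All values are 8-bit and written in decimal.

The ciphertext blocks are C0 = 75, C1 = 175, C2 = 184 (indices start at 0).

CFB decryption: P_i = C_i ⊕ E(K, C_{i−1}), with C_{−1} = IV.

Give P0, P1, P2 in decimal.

P0: E(K, 72) = 189; 75 ⊕ 189 = 246.
P1: E(K, 75) = 190; 175 ⊕ 190 = 17.
P2: E(K, 175) = 90; 184 ⊕ 90 = 226.

P0 = 246, P1 = 17, P2 = 226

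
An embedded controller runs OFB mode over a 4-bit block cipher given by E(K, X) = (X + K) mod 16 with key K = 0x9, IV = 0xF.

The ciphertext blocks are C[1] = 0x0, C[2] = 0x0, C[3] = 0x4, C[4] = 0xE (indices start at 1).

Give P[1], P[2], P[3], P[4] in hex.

P[1] = 0x8, P[2] = 0x1, P[3] = 0xE, P[4] = 0xD

OFB decryption: S_i = E(K, S_{i−1}) with S_{0} = IV; P_i = C_i ⊕ S_i.
P[1]: S = E(K, 0xF) = 0x8; 0x0 ⊕ 0x8 = 0x8.
P[2]: S = E(K, 0x8) = 0x1; 0x0 ⊕ 0x1 = 0x1.
P[3]: S = E(K, 0x1) = 0xA; 0x4 ⊕ 0xA = 0xE.
P[4]: S = E(K, 0xA) = 0x3; 0xE ⊕ 0x3 = 0xD.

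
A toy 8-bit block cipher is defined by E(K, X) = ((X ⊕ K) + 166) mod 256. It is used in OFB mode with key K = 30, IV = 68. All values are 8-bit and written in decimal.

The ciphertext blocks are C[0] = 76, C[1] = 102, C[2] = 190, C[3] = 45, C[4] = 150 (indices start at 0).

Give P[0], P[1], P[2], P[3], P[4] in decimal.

OFB decryption: S_i = E(K, S_{i−1}) with S_{−1} = IV; P_i = C_i ⊕ S_i.
P[0]: S = E(K, 68) = 0; 76 ⊕ 0 = 76.
P[1]: S = E(K, 0) = 196; 102 ⊕ 196 = 162.
P[2]: S = E(K, 196) = 128; 190 ⊕ 128 = 62.
P[3]: S = E(K, 128) = 68; 45 ⊕ 68 = 105.
P[4]: S = E(K, 68) = 0; 150 ⊕ 0 = 150.

P[0] = 76, P[1] = 162, P[2] = 62, P[3] = 105, P[4] = 150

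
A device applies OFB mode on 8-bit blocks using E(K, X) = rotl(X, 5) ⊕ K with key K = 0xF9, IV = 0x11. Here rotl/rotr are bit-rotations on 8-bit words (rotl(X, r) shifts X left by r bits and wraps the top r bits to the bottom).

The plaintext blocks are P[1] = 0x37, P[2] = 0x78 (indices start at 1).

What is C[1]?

OFB encryption: S_i = E(K, S_{i−1}) with S_{0} = IV; C_i = P_i ⊕ S_i.
C[1]: S = E(K, 0x11) = 0xDB; 0x37 ⊕ 0xDB = 0xEC.

C[1] = 0xEC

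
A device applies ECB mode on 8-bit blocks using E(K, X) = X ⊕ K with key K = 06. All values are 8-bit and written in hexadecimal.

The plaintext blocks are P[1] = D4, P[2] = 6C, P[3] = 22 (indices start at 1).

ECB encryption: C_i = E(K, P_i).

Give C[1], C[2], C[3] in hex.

C[1]: E(K, D4) = D2.
C[2]: E(K, 6C) = 6A.
C[3]: E(K, 22) = 24.

C[1] = D2, C[2] = 6A, C[3] = 24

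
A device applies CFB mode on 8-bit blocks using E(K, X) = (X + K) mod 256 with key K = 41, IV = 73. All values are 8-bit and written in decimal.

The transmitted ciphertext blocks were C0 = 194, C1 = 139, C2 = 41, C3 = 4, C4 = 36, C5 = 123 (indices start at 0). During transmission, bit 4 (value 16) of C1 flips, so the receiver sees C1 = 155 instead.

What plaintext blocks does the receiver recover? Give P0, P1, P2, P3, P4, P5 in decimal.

P0 = 176, P1 = 112, P2 = 237, P3 = 86, P4 = 9, P5 = 54

CFB decryption: P_i = C_i ⊕ E(K, C_{i−1}), with C_{−1} = IV.
Only C1 changed, to 155. In CFB, a change in C_i flips the same bit in P_i and garbles P_{i+1}. Decrypting the received ciphertext:
P0: E(K, 73) = 114; 194 ⊕ 114 = 176.
P1: E(K, 194) = 235; 155 ⊕ 235 = 112.
P2: E(K, 155) = 196; 41 ⊕ 196 = 237.
P3: E(K, 41) = 82; 4 ⊕ 82 = 86.
P4: E(K, 4) = 45; 36 ⊕ 45 = 9.
P5: E(K, 36) = 77; 123 ⊕ 77 = 54.
Blocks that differ from the original plaintext: P1, P2.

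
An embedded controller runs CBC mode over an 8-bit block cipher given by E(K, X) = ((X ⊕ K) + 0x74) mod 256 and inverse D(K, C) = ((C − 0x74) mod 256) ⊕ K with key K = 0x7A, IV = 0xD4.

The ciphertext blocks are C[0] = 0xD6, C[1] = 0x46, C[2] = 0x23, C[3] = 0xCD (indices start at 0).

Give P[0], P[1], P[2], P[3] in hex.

CBC decryption: P_i = D(K, C_i) ⊕ C_{i−1}, with C_{−1} = IV.
P[0]: D(K, 0xD6) = 0x18; 0x18 ⊕ 0xD4 = 0xCC.
P[1]: D(K, 0x46) = 0xA8; 0xA8 ⊕ 0xD6 = 0x7E.
P[2]: D(K, 0x23) = 0xD5; 0xD5 ⊕ 0x46 = 0x93.
P[3]: D(K, 0xCD) = 0x23; 0x23 ⊕ 0x23 = 0x00.

P[0] = 0xCC, P[1] = 0x7E, P[2] = 0x93, P[3] = 0x00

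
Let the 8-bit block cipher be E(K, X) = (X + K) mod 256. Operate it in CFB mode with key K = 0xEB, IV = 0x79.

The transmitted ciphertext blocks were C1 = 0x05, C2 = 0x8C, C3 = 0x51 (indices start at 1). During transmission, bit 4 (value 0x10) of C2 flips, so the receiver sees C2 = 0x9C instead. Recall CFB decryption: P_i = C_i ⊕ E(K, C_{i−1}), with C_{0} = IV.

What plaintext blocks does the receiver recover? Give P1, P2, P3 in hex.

Only C2 changed, to 0x9C. In CFB, a change in C_i flips the same bit in P_i and garbles P_{i+1}. Decrypting the received ciphertext:
P1: E(K, 0x79) = 0x64; 0x05 ⊕ 0x64 = 0x61.
P2: E(K, 0x05) = 0xF0; 0x9C ⊕ 0xF0 = 0x6C.
P3: E(K, 0x9C) = 0x87; 0x51 ⊕ 0x87 = 0xD6.
Blocks that differ from the original plaintext: P2, P3.

P1 = 0x61, P2 = 0x6C, P3 = 0xD6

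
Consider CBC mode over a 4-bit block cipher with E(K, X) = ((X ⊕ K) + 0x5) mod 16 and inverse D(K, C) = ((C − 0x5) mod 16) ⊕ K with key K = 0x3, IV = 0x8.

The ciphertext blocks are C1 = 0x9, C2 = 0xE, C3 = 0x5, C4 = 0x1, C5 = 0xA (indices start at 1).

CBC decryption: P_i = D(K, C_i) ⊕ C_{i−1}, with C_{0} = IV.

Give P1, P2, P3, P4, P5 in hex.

P1 = 0xF, P2 = 0x3, P3 = 0xD, P4 = 0xA, P5 = 0x7

P1: D(K, 0x9) = 0x7; 0x7 ⊕ 0x8 = 0xF.
P2: D(K, 0xE) = 0xA; 0xA ⊕ 0x9 = 0x3.
P3: D(K, 0x5) = 0x3; 0x3 ⊕ 0xE = 0xD.
P4: D(K, 0x1) = 0xF; 0xF ⊕ 0x5 = 0xA.
P5: D(K, 0xA) = 0x6; 0x6 ⊕ 0x1 = 0x7.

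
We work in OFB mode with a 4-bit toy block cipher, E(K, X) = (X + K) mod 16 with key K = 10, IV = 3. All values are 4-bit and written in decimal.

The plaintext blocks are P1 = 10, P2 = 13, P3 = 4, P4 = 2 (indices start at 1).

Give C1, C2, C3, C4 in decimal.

OFB encryption: S_i = E(K, S_{i−1}) with S_{0} = IV; C_i = P_i ⊕ S_i.
C1: S = E(K, 3) = 13; 10 ⊕ 13 = 7.
C2: S = E(K, 13) = 7; 13 ⊕ 7 = 10.
C3: S = E(K, 7) = 1; 4 ⊕ 1 = 5.
C4: S = E(K, 1) = 11; 2 ⊕ 11 = 9.

C1 = 7, C2 = 10, C3 = 5, C4 = 9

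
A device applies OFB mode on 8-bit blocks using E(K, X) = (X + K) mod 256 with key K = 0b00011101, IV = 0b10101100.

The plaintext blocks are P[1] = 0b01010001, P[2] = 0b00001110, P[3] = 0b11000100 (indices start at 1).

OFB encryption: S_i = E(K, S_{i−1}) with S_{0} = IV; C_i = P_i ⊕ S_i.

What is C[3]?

C[1]: S = E(K, 0b10101100) = 0b11001001; 0b01010001 ⊕ 0b11001001 = 0b10011000.
C[2]: S = E(K, 0b11001001) = 0b11100110; 0b00001110 ⊕ 0b11100110 = 0b11101000.
C[3]: S = E(K, 0b11100110) = 0b00000011; 0b11000100 ⊕ 0b00000011 = 0b11000111.

C[3] = 0b11000111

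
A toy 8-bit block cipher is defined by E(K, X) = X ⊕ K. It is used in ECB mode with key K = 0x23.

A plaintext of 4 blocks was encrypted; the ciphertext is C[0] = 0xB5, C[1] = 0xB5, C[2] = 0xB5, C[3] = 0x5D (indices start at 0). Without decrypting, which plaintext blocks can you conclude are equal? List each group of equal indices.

P[0] = P[1] = P[2]

ECB encrypts each block independently with the same key, so equal ciphertext blocks imply equal plaintext blocks.
C[0] = C[1] = C[2] = 0xB5, so P[0] = P[1] = P[2].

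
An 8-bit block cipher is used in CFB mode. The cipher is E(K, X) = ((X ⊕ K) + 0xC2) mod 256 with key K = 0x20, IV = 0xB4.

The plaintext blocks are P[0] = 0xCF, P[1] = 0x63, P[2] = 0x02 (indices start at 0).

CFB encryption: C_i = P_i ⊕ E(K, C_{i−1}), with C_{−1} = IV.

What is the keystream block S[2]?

C[0]: E(K, 0xB4) = 0x56; 0xCF ⊕ 0x56 = 0x99.
C[1]: E(K, 0x99) = 0x7B; 0x63 ⊕ 0x7B = 0x18.
C[2]: E(K, 0x18) = 0xFA; 0x02 ⊕ 0xFA = 0xF8.
So S[2] = 0xFA.

0xFA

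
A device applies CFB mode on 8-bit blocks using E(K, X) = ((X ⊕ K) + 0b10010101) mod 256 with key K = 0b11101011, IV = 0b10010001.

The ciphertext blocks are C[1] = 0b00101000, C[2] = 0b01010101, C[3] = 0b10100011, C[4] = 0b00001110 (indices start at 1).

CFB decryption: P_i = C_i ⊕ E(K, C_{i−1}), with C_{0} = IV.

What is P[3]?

P[3] = 0b11110000

P[3]: E(K, 0b01010101) = 0b01010011; 0b10100011 ⊕ 0b01010011 = 0b11110000.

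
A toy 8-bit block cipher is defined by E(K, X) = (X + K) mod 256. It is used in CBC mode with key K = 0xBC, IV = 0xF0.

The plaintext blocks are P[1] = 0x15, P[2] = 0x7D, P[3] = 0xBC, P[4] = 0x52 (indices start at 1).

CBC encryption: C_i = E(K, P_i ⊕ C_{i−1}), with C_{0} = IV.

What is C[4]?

C[1]: P[1] ⊕ 0xF0 = 0xE5; E(K, 0xE5) = 0xA1.
C[2]: P[2] ⊕ 0xA1 = 0xDC; E(K, 0xDC) = 0x98.
C[3]: P[3] ⊕ 0x98 = 0x24; E(K, 0x24) = 0xE0.
C[4]: P[4] ⊕ 0xE0 = 0xB2; E(K, 0xB2) = 0x6E.

C[4] = 0x6E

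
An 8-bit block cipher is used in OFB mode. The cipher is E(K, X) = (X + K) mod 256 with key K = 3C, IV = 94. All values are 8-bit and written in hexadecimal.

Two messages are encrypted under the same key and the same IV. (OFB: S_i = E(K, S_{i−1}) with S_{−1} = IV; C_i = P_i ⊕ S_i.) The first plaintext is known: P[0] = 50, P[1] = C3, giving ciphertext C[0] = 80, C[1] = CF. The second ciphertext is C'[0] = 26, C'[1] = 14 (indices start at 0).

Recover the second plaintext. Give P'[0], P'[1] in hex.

P'[0] = F6, P'[1] = 18

In OFB with a reused IV, both messages share the same keystream S_i, so C_i ⊕ C'_i = P_i ⊕ P'_i and thus P'_i = P_i ⊕ C_i ⊕ C'_i.
P'[0]: 50 ⊕ 80 ⊕ 26 = F6.
P'[1]: C3 ⊕ CF ⊕ 14 = 18.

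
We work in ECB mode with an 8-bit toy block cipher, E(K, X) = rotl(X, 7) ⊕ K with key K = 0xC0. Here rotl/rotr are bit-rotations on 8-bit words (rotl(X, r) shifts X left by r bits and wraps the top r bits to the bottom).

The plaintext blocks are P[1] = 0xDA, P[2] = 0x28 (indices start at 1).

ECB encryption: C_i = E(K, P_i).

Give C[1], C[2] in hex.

C[1]: E(K, 0xDA) = 0xAD.
C[2]: E(K, 0x28) = 0xD4.

C[1] = 0xAD, C[2] = 0xD4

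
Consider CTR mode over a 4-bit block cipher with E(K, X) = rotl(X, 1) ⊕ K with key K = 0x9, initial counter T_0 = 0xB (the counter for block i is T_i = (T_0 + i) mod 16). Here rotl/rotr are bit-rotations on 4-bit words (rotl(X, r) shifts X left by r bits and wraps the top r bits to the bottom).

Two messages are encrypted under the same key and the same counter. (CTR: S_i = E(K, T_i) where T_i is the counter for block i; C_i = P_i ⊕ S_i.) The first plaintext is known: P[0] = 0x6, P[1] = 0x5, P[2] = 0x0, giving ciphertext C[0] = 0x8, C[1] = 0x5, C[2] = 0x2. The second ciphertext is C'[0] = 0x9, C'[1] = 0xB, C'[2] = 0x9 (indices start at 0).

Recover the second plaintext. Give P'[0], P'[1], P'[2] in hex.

In CTR with a reused counter, both messages share the same keystream S_i, so C_i ⊕ C'_i = P_i ⊕ P'_i and thus P'_i = P_i ⊕ C_i ⊕ C'_i.
P'[0]: 0x6 ⊕ 0x8 ⊕ 0x9 = 0x7.
P'[1]: 0x5 ⊕ 0x5 ⊕ 0xB = 0xB.
P'[2]: 0x0 ⊕ 0x2 ⊕ 0x9 = 0xB.

P'[0] = 0x7, P'[1] = 0xB, P'[2] = 0xB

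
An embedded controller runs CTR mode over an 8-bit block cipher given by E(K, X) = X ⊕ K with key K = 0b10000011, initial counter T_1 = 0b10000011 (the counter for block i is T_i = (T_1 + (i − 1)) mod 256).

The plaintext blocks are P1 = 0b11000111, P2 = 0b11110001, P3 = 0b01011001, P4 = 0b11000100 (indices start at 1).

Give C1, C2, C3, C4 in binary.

CTR encryption: S_i = E(K, T_i) where T_i is the counter for block i; C_i = P_i ⊕ S_i.
C1: T = 0b10000011, S = E(K, T) = 0b00000000; 0b11000111 ⊕ 0b00000000 = 0b11000111.
C2: T = 0b10000100, S = E(K, T) = 0b00000111; 0b11110001 ⊕ 0b00000111 = 0b11110110.
C3: T = 0b10000101, S = E(K, T) = 0b00000110; 0b01011001 ⊕ 0b00000110 = 0b01011111.
C4: T = 0b10000110, S = E(K, T) = 0b00000101; 0b11000100 ⊕ 0b00000101 = 0b11000001.

C1 = 0b11000111, C2 = 0b11110110, C3 = 0b01011111, C4 = 0b11000001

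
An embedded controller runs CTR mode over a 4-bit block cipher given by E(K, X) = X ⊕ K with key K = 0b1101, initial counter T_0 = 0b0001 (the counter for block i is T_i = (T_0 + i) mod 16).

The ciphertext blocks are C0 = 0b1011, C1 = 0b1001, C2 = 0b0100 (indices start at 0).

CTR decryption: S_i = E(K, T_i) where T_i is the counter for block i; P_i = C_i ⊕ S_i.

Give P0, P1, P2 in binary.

P0 = 0b0111, P1 = 0b0110, P2 = 0b1010

P0: T = 0b0001, S = E(K, T) = 0b1100; 0b1011 ⊕ 0b1100 = 0b0111.
P1: T = 0b0010, S = E(K, T) = 0b1111; 0b1001 ⊕ 0b1111 = 0b0110.
P2: T = 0b0011, S = E(K, T) = 0b1110; 0b0100 ⊕ 0b1110 = 0b1010.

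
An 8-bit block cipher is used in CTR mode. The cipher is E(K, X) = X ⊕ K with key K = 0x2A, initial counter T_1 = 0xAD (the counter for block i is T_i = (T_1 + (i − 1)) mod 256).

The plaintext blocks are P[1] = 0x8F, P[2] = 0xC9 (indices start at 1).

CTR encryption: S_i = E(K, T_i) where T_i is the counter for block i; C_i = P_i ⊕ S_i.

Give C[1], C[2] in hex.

C[1] = 0x08, C[2] = 0x4D

C[1]: T = 0xAD, S = E(K, T) = 0x87; 0x8F ⊕ 0x87 = 0x08.
C[2]: T = 0xAE, S = E(K, T) = 0x84; 0xC9 ⊕ 0x84 = 0x4D.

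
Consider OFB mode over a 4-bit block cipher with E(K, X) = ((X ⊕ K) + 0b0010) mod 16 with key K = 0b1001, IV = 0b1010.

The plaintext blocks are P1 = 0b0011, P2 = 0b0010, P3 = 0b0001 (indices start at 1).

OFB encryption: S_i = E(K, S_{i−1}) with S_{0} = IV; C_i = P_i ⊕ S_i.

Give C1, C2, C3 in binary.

C1 = 0b0110, C2 = 0b1100, C3 = 0b1000

C1: S = E(K, 0b1010) = 0b0101; 0b0011 ⊕ 0b0101 = 0b0110.
C2: S = E(K, 0b0101) = 0b1110; 0b0010 ⊕ 0b1110 = 0b1100.
C3: S = E(K, 0b1110) = 0b1001; 0b0001 ⊕ 0b1001 = 0b1000.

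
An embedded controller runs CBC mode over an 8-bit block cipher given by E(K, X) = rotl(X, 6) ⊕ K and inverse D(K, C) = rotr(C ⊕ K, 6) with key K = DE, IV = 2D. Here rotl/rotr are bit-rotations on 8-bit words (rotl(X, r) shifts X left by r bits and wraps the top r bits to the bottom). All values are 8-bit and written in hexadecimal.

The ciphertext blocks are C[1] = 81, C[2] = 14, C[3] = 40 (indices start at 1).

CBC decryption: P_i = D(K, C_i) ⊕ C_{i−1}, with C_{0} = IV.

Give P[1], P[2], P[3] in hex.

P[1]: D(K, 81) = 7D; 7D ⊕ 2D = 50.
P[2]: D(K, 14) = 2B; 2B ⊕ 81 = AA.
P[3]: D(K, 40) = 7A; 7A ⊕ 14 = 6E.

P[1] = 50, P[2] = AA, P[3] = 6E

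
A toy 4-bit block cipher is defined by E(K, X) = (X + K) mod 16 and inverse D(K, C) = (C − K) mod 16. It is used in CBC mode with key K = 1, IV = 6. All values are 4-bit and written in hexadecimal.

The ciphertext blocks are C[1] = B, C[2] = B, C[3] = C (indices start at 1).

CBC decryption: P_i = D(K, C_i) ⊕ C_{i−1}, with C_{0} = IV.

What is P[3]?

P[3]: D(K, C) = B; B ⊕ B = 0.

P[3] = 0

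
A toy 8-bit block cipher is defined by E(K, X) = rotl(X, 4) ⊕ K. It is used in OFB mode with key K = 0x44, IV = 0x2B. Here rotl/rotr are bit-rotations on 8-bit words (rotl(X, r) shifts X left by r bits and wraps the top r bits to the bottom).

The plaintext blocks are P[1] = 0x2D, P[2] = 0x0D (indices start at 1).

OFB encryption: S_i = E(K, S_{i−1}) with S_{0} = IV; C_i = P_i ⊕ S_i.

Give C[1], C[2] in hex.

C[1] = 0xDB, C[2] = 0x26

C[1]: S = E(K, 0x2B) = 0xF6; 0x2D ⊕ 0xF6 = 0xDB.
C[2]: S = E(K, 0xF6) = 0x2B; 0x0D ⊕ 0x2B = 0x26.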